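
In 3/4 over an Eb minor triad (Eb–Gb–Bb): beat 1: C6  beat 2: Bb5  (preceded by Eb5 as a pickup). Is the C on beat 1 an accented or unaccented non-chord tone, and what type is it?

Accented appoggiatura.

The harmony at that moment is Eb minor triad (Eb, Gb, Bb); C6 is not a chord tone.
It is approached by leap up from Eb5 and left by step down to Bb5.
Leap in, step out — an appoggiatura.
It falls on the downbeat, so it is accented.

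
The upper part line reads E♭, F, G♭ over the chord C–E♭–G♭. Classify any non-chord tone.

The harmony at that moment is C diminished triad (C, E♭, G♭); F is not a chord tone.
It is approached by step up from E♭ and left by step up to G♭.
Step in, step out in the same direction — a passing tone.

F is a passing tone.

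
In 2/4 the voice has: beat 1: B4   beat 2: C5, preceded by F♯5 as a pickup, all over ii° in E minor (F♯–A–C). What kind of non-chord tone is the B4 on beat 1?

Appoggiatura.

The harmony at that moment is F♯ diminished triad (F♯, A, C); B4 is not a chord tone.
It is approached by leap down from F♯5 and left by step up to C5.
Leap in, step out, metrically accented — an appoggiatura.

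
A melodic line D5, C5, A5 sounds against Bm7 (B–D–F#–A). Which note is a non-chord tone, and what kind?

C5 is an escape tone.

The harmony at that moment is B minor seventh chord (B, D, F#, A); C5 is not a chord tone.
It is approached by step down from D5 and left by leap up to A5.
Step in, leap out — an escape tone.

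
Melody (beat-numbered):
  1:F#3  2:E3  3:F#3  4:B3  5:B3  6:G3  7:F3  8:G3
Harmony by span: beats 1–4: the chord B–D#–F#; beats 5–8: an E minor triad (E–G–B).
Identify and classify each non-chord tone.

The harmony at that moment is B major triad (B, D#, F#); E3 is not a chord tone.
It is approached by step down from F#3 and left by step up to F#3.
Step away and step back to the same note — a neighbor tone (lower neighbor).
The harmony at that moment is E minor triad (E, G, B); F3 is not a chord tone.
It is approached by step down from G3 and left by step up to G3.
Step away and step back to the same note — a neighbor tone (lower neighbor).

E3 (beat 2) — neighbor tone; F3 (beat 7) — neighbor tone.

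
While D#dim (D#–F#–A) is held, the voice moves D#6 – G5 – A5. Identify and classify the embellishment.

The harmony at that moment is D# diminished triad (D#, F#, A); G5 is not a chord tone.
It is approached by leap down from D#6 and left by step up to A5.
Leap in, step out — an appoggiatura.

G5 is an appoggiatura.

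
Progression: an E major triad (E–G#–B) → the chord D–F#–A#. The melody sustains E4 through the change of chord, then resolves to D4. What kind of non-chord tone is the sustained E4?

The harmony at that moment is D augmented triad (D, F#, A#); E4 is not a chord tone.
It is held over (the same pitch as the preceding E4) and left by step down to D4.
Held over from the previous chord and resolving down by step — a suspension.

E4 is a suspension.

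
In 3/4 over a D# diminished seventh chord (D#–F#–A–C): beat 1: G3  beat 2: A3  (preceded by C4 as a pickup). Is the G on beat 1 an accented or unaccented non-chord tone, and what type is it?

The harmony at that moment is D# diminished seventh chord (D#, F#, A, C); G3 is not a chord tone.
It is approached by leap down from C4 and left by step up to A3.
Leap in, step out — an appoggiatura.
It falls on the downbeat, so it is accented.

Accented appoggiatura.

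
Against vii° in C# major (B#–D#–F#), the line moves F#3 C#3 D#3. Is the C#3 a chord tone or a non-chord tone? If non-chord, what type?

The harmony at that moment is B# diminished triad (B#, D#, F#); C#3 is not a chord tone.
It is approached by leap down from F#3 and left by step up to D#3.
Leap in, step out — an appoggiatura.

Non-chord tone — an appoggiatura.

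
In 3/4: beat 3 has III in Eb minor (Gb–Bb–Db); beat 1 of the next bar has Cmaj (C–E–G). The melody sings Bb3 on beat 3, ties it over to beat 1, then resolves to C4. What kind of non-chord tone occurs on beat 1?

The harmony at that moment is C major triad (C, E, G); Bb3 is not a chord tone.
It is held over (the same pitch as the preceding Bb3) and left by step up to C4.
Held over from the previous chord and resolving up by step — a retardation.

Retardation.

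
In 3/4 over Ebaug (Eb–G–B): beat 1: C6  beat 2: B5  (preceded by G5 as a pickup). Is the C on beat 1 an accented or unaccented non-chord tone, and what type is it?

Accented appoggiatura.

The harmony at that moment is Eb augmented triad (Eb, G, B); C6 is not a chord tone.
It is approached by leap up from G5 and left by step down to B5.
Leap in, step out — an appoggiatura.
It falls on the downbeat, so it is accented.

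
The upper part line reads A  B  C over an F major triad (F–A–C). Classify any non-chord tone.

The harmony at that moment is F major triad (F, A, C); B is not a chord tone.
It is approached by step up from A and left by step up to C.
Step in, step out in the same direction — a passing tone.

B is a passing tone.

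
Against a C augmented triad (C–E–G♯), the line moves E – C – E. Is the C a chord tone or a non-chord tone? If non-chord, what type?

C augmented triad contains C, E, G♯; C is the root, so it is a chord tone.

Chord tone (the root of C augmented triad).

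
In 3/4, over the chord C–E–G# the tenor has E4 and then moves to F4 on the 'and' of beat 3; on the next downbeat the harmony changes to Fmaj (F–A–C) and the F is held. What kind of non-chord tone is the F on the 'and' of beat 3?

Anticipation.

The harmony at that moment is C augmented triad (C, E, G#); F4 is not a chord tone.
It is approached by step up from E4 and then sustained as the same pitch into the next harmony.
Arriving early and becoming a chord tone when the harmony changes — an anticipation.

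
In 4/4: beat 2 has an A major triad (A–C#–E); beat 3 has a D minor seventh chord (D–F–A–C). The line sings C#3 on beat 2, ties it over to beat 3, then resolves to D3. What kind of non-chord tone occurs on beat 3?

The harmony at that moment is D minor seventh chord (D, F, A, C); C#3 is not a chord tone.
It is held over (the same pitch as the preceding C#3) and left by step up to D3.
Held over from the previous chord and resolving up by step — a retardation.

Retardation.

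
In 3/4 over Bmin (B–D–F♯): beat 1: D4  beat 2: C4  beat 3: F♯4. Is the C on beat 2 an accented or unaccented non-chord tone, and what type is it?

Unaccented escape tone.

The harmony at that moment is B minor triad (B, D, F♯); C4 is not a chord tone.
It is approached by step down from D4 and left by leap up to F♯4.
Step in, leap out — an escape tone.
It falls on a weak beat, so it is unaccented.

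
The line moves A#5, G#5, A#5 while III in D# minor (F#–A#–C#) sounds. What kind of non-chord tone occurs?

G#5 is a neighbor tone.

The harmony at that moment is F# major triad (F#, A#, C#); G#5 is not a chord tone.
It is approached by step down from A#5 and left by step up to A#5.
Step away and step back to the same note — a neighbor tone (lower neighbor).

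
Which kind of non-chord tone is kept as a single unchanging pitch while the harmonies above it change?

Approach: none. Departure: none — a single pitch is sustained while the chords change around it, passing through harmonies that do not contain it.
No melodic motion at all; the dissonance is created entirely by the moving harmonies against the stationary note — a pedal tone (pedal point).

Pedal tone.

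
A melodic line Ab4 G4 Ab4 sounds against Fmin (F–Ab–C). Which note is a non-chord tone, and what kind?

The harmony at that moment is F minor triad (F, Ab, C); G4 is not a chord tone.
It is approached by step down from Ab4 and left by step up to Ab4.
Step away and step back to the same note — a neighbor tone (lower neighbor).

G4 is a neighbor tone.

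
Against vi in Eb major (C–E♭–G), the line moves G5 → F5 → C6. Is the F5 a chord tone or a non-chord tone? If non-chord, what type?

The harmony at that moment is C minor triad (C, E♭, G); F5 is not a chord tone.
It is approached by step down from G5 and left by leap up to C6.
Step in, leap out — an escape tone.

Non-chord tone — an escape tone.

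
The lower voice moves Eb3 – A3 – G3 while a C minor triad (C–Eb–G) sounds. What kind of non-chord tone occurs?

A3 is an appoggiatura.

The harmony at that moment is C minor triad (C, Eb, G); A3 is not a chord tone.
It is approached by leap up from Eb3 and left by step down to G3.
Leap in, step out — an appoggiatura.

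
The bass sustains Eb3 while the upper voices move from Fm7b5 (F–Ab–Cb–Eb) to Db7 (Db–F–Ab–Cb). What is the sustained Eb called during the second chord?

Pedal tone (pedal point).

The harmony at that moment is Db dominant seventh chord (Db, F, Ab, Cb); Eb3 is not a chord tone.
It is held over (the same pitch as the preceding Eb3) and then sustained as the same pitch into the next harmony.
Sustained through a change of harmony — a pedal tone.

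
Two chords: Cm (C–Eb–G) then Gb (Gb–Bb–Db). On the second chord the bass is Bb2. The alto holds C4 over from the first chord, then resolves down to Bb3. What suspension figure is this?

9–8 suspension.

At the second chord the bass is Bb2. The suspended C4 lies a ninth above the bass; after resolving down by step to Bb3, the interval above the bass becomes an octave.
Suspension figures are named by those two intervals: 9–8.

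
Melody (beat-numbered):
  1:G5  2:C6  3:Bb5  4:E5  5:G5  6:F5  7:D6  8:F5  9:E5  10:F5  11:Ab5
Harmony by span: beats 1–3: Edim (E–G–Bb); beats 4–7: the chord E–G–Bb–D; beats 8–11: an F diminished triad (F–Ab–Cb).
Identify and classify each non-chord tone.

The harmony at that moment is E diminished triad (E, G, Bb); C6 is not a chord tone.
It is approached by leap up from G5 and left by step down to Bb5.
Leap in, step out — an appoggiatura.
The harmony at that moment is E half-diminished seventh chord (E, G, Bb, D); F5 is not a chord tone.
It is approached by step down from G5 and left by leap up to D6.
Step in, leap out — an escape tone.
The harmony at that moment is F diminished triad (F, Ab, Cb); E5 is not a chord tone.
It is approached by step down from F5 and left by step up to F5.
Step away and step back to the same note — a neighbor tone (lower neighbor).

C6 (beat 2) — appoggiatura; F5 (beat 6) — escape tone; E5 (beat 9) — neighbor tone.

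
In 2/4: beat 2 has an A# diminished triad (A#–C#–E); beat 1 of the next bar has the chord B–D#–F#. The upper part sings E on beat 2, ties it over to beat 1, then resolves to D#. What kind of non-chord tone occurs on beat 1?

The harmony at that moment is B major triad (B, D#, F#); E is not a chord tone.
It is held over (the same pitch as the preceding E) and left by step down to D#.
Held over from the previous chord and resolving down by step — a suspension.

Suspension.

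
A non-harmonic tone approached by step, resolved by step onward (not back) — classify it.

Approach: by step. Departure: by step, continuing in the same direction.
Stepwise on both sides with no change of direction means the note fills in the space between two different chord tones — a passing tone. (Had it turned back to its starting note it would be a neighbor tone instead.)

Passing tone.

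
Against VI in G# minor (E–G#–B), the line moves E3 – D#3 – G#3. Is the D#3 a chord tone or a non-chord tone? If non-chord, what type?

The harmony at that moment is E major triad (E, G#, B); D#3 is not a chord tone.
It is approached by step down from E3 and left by leap up to G#3.
Step in, leap out — an escape tone.

Non-chord tone — an escape tone.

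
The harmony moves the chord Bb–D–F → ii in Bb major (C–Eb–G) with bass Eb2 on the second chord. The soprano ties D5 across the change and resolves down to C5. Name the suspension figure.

7–6 suspension.

At the second chord the bass is Eb2. The suspended D5 lies a seventh above the bass; after resolving down by step to C5, the interval above the bass becomes a sixth.
Suspension figures are named by those two intervals: 7–6.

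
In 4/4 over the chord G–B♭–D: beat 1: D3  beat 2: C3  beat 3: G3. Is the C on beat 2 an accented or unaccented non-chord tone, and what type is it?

The harmony at that moment is G minor triad (G, B♭, D); C3 is not a chord tone.
It is approached by step down from D3 and left by leap up to G3.
Step in, leap out — an escape tone.
It falls on a weak beat, so it is unaccented.

Unaccented escape tone.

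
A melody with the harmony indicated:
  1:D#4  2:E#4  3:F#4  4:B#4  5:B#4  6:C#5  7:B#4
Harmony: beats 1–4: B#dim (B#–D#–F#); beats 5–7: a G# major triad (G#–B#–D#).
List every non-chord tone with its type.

E#4 (beat 2) — passing tone; C#5 (beat 6) — neighbor tone.

The harmony at that moment is B# diminished triad (B#, D#, F#); E#4 is not a chord tone.
It is approached by step up from D#4 and left by step up to F#4.
Step in, step out in the same direction — a passing tone.
The harmony at that moment is G# major triad (G#, B#, D#); C#5 is not a chord tone.
It is approached by step up from B#4 and left by step down to B#4.
Step away and step back to the same note — a neighbor tone (upper neighbor).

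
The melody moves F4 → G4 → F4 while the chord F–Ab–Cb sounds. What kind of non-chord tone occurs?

The harmony at that moment is F diminished triad (F, Ab, Cb); G4 is not a chord tone.
It is approached by step up from F4 and left by step down to F4.
Step away and step back to the same note — a neighbor tone (upper neighbor).

G4 is a neighbor tone.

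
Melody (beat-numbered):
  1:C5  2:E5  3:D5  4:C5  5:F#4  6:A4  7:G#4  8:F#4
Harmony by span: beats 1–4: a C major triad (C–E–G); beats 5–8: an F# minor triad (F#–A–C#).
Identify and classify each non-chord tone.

The harmony at that moment is C major triad (C, E, G); D5 is not a chord tone.
It is approached by step down from E5 and left by step down to C5.
Step in, step out in the same direction — a passing tone.
The harmony at that moment is F# minor triad (F#, A, C#); G#4 is not a chord tone.
It is approached by step down from A4 and left by step down to F#4.
Step in, step out in the same direction — a passing tone.

D5 (beat 3) — passing tone; G#4 (beat 7) — passing tone.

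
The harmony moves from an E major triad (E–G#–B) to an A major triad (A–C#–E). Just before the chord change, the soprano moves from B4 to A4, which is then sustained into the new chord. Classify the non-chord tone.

The harmony at that moment is E major triad (E, G#, B); A4 is not a chord tone.
It is approached by step down from B4 and then sustained as the same pitch into the next harmony.
Arriving early and becoming a chord tone when the harmony changes — an anticipation.

A4 is an anticipation.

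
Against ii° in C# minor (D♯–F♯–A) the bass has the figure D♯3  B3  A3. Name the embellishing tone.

The harmony at that moment is D♯ diminished triad (D♯, F♯, A); B3 is not a chord tone.
It is approached by leap up from D♯3 and left by step down to A3.
Leap in, step out — an appoggiatura.

B3 is an appoggiatura.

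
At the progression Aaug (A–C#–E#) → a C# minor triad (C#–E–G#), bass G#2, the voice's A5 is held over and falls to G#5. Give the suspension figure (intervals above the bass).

9–8 suspension.

At the second chord the bass is G#2. The suspended A5 lies a ninth above the bass; after resolving down by step to G#5, the interval above the bass becomes an octave.
Suspension figures are named by those two intervals: 9–8.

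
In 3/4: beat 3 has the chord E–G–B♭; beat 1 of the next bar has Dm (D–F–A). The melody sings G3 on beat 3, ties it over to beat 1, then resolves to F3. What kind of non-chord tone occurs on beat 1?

Suspension.

The harmony at that moment is D minor triad (D, F, A); G3 is not a chord tone.
It is held over (the same pitch as the preceding G3) and left by step down to F3.
Held over from the previous chord and resolving down by step — a suspension.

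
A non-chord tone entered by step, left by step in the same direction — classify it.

Approach: by step. Departure: by step, continuing in the same direction.
Stepwise on both sides with no change of direction means the note fills in the space between two different chord tones — a passing tone. (Had it turned back to its starting note it would be a neighbor tone instead.)

Passing tone.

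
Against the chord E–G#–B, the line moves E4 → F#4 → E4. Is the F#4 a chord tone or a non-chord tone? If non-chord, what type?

Non-chord tone — a neighbor tone.

The harmony at that moment is E major triad (E, G#, B); F#4 is not a chord tone.
It is approached by step up from E4 and left by step down to E4.
Step away and step back to the same note — a neighbor tone (upper neighbor).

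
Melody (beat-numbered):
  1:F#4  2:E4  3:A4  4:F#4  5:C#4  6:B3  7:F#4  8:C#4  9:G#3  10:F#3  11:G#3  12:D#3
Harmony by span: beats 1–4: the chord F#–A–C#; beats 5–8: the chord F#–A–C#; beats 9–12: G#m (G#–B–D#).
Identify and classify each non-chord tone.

The harmony at that moment is F# minor triad (F#, A, C#); E4 is not a chord tone.
It is approached by step down from F#4 and left by leap up to A4.
Step in, leap out — an escape tone.
The harmony at that moment is F# minor triad (F#, A, C#); B3 is not a chord tone.
It is approached by step down from C#4 and left by leap up to F#4.
Step in, leap out — an escape tone.
The harmony at that moment is G# minor triad (G#, B, D#); F#3 is not a chord tone.
It is approached by step down from G#3 and left by step up to G#3.
Step away and step back to the same note — a neighbor tone (lower neighbor).

E4 (beat 2) — escape tone; B3 (beat 6) — escape tone; F#3 (beat 10) — neighbor tone.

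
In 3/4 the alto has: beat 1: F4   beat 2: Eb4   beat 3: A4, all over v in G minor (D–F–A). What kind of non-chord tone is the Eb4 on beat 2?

Escape tone.

The harmony at that moment is D minor triad (D, F, A); Eb4 is not a chord tone.
It is approached by step down from F4 and left by leap up to A4.
Step in, leap out, on a weak beat — an escape tone.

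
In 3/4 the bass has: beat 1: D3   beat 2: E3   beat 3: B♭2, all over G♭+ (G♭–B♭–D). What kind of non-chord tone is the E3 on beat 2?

The harmony at that moment is G♭ augmented triad (G♭, B♭, D); E3 is not a chord tone.
It is approached by step up from D3 and left by leap down to B♭2.
Step in, leap out, on a weak beat — an escape tone.

Escape tone.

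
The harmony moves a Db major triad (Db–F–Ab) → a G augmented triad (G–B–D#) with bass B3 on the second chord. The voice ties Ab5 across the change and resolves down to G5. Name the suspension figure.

At the second chord the bass is B3. The suspended Ab5 lies a seventh above the bass; after resolving down by step to G5, the interval above the bass becomes a sixth.
Suspension figures are named by those two intervals: 7–6.

7–6 suspension.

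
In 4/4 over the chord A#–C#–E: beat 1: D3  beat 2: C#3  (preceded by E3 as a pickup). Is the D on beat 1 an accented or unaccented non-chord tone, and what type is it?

Accented passing tone.

The harmony at that moment is A# diminished triad (A#, C#, E); D3 is not a chord tone.
It is approached by step down from E3 and left by step down to C#3.
Step in, step out in the same direction — a passing tone.
It falls on the downbeat, so it is accented.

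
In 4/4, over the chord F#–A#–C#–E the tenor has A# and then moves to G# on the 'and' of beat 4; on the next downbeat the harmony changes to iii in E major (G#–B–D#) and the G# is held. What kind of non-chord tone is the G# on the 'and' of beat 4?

Anticipation.

The harmony at that moment is F# dominant seventh chord (F#, A#, C#, E); G# is not a chord tone.
It is approached by step down from A# and then sustained as the same pitch into the next harmony.
Arriving early and becoming a chord tone when the harmony changes — an anticipation.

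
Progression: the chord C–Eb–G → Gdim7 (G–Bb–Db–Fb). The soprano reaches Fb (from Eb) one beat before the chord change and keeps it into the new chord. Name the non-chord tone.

Fb is an anticipation.

The harmony at that moment is C minor triad (C, Eb, G); Fb is not a chord tone.
It is approached by step up from Eb and then sustained as the same pitch into the next harmony.
Arriving early and becoming a chord tone when the harmony changes — an anticipation.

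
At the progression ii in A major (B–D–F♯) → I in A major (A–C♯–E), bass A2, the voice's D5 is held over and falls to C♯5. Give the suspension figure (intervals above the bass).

4–3 suspension.

At the second chord the bass is A2. The suspended D5 lies a fourth above the bass; after resolving down by step to C♯5, the interval above the bass becomes a third.
Suspension figures are named by those two intervals: 4–3.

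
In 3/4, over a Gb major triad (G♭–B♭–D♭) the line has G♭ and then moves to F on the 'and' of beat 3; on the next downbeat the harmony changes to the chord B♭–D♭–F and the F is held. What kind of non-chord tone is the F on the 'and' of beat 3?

Anticipation.

The harmony at that moment is G♭ major triad (G♭, B♭, D♭); F is not a chord tone.
It is approached by step down from G♭ and then sustained as the same pitch into the next harmony.
Arriving early and becoming a chord tone when the harmony changes — an anticipation.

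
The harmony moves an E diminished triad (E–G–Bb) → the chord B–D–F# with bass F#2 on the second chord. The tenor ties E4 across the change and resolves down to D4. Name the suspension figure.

7–6 suspension.

At the second chord the bass is F#2. The suspended E4 lies a seventh above the bass; after resolving down by step to D4, the interval above the bass becomes a sixth.
Suspension figures are named by those two intervals: 7–6.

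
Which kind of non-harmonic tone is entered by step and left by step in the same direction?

Passing tone.

Approach: by step. Departure: by step, continuing in the same direction.
Stepwise on both sides with no change of direction means the note fills in the space between two different chord tones — a passing tone. (Had it turned back to its starting note it would be a neighbor tone instead.)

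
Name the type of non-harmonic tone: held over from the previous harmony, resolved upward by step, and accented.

Approach: by preparation — the pitch is first a chord tone, then held (tied or repeated) while the harmony changes under it. Departure: up by step. Metric position: strong.
A prepared dissonance that resolves upward by step — a retardation. (The same figure resolving downward would be a suspension.)

Retardation.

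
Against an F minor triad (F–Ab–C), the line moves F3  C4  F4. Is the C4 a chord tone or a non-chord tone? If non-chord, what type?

F minor triad contains F, Ab, C; C is the fifth, so it is a chord tone.

Chord tone (the fifth of F minor triad).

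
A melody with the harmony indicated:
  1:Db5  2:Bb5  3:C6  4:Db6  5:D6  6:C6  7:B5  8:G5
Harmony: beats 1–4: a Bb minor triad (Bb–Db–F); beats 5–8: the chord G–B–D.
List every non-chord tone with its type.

C6 (beat 3) — passing tone; C6 (beat 6) — passing tone.

The harmony at that moment is Bb minor triad (Bb, Db, F); C6 is not a chord tone.
It is approached by step up from Bb5 and left by step up to Db6.
Step in, step out in the same direction — a passing tone.
The harmony at that moment is G major triad (G, B, D); C6 is not a chord tone.
It is approached by step down from D6 and left by step down to B5.
Step in, step out in the same direction — a passing tone.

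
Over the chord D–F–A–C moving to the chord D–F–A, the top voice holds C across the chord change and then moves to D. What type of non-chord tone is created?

C is a retardation.

The harmony at that moment is D minor triad (D, F, A); C is not a chord tone.
It is held over (the same pitch as the preceding C) and left by step up to D.
Held over from the previous chord and resolving up by step — a retardation.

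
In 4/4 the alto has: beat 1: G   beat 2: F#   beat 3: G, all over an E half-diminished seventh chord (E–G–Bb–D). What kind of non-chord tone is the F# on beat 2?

The harmony at that moment is E half-diminished seventh chord (E, G, Bb, D); F# is not a chord tone.
It is approached by step down from G and left by step up to G.
Step away and step back to the same note — a neighbor tone (lower neighbor).

Lower neighbor tone.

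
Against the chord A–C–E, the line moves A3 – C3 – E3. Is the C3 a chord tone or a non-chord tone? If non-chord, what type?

Chord tone (the third of A minor triad).

A minor triad contains A, C, E; C is the third, so it is a chord tone.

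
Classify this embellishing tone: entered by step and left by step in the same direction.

Passing tone.

Approach: by step. Departure: by step, continuing in the same direction.
Stepwise on both sides with no change of direction means the note fills in the space between two different chord tones — a passing tone. (Had it turned back to its starting note it would be a neighbor tone instead.)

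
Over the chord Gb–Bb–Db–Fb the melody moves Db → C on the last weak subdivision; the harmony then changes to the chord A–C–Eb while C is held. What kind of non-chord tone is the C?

The harmony at that moment is Gb dominant seventh chord (Gb, Bb, Db, Fb); C is not a chord tone.
It is approached by step down from Db and then sustained as the same pitch into the next harmony.
Arriving early and becoming a chord tone when the harmony changes — an anticipation.

C is an anticipation.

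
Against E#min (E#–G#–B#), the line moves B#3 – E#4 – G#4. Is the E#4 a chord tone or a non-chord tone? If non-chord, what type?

Chord tone (the root of E# minor triad).

E# minor triad contains E#, G#, B#; E# is the root, so it is a chord tone.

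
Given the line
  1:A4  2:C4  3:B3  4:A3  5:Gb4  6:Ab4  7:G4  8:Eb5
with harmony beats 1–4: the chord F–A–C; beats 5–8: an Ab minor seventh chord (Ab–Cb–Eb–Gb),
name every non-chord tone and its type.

B3 (beat 3) — passing tone; G4 (beat 7) — escape tone.

The harmony at that moment is F major triad (F, A, C); B3 is not a chord tone.
It is approached by step down from C4 and left by step down to A3.
Step in, step out in the same direction — a passing tone.
The harmony at that moment is Ab minor seventh chord (Ab, Cb, Eb, Gb); G4 is not a chord tone.
It is approached by step down from Ab4 and left by leap up to Eb5.
Step in, leap out — an escape tone.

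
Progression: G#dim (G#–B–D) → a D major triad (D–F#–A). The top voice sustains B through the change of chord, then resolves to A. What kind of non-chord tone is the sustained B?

The harmony at that moment is D major triad (D, F#, A); B is not a chord tone.
It is held over (the same pitch as the preceding B) and left by step down to A.
Held over from the previous chord and resolving down by step — a suspension.

B is a suspension.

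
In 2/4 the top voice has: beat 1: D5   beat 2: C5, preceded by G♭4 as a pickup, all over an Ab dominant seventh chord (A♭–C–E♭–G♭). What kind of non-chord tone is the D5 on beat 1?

Appoggiatura.

The harmony at that moment is A♭ dominant seventh chord (A♭, C, E♭, G♭); D5 is not a chord tone.
It is approached by leap up from G♭4 and left by step down to C5.
Leap in, step out, metrically accented — an appoggiatura.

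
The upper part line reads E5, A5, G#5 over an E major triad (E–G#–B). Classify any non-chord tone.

The harmony at that moment is E major triad (E, G#, B); A5 is not a chord tone.
It is approached by leap up from E5 and left by step down to G#5.
Leap in, step out — an appoggiatura.

A5 is an appoggiatura.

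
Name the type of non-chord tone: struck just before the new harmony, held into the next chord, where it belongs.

Approach: ahead of the chord change (typically by step), so it is dissonant against the current harmony. Departure: none — the same pitch is restated or held and is a chord tone of the new harmony.
Dissonant first, consonant once the harmony catches up: the note simply arrives early — an anticipation. (The reverse timing, consonant first and dissonant after the change, would be a suspension or retardation.)

Anticipation.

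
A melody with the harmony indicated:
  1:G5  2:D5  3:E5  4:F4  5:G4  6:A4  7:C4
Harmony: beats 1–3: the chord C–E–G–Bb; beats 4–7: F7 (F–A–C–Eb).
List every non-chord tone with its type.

D5 (beat 2) — appoggiatura; G4 (beat 5) — passing tone.

The harmony at that moment is C dominant seventh chord (C, E, G, Bb); D5 is not a chord tone.
It is approached by leap down from G5 and left by step up to E5.
Leap in, step out — an appoggiatura.
The harmony at that moment is F dominant seventh chord (F, A, C, Eb); G4 is not a chord tone.
It is approached by step up from F4 and left by step up to A4.
Step in, step out in the same direction — a passing tone.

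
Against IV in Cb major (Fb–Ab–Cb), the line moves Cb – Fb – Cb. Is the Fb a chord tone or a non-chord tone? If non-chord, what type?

Chord tone (the root of Fb major triad).

Fb major triad contains Fb, Ab, Cb; Fb is the root, so it is a chord tone.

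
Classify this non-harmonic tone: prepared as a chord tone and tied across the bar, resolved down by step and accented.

Suspension.

Approach: by preparation — the pitch is first a chord tone, then held (tied or repeated) while the harmony changes under it. Departure: down by step. Metric position: strong.
A prepared dissonance that resolves downward by step — a suspension. (The same figure resolving upward would be a retardation.)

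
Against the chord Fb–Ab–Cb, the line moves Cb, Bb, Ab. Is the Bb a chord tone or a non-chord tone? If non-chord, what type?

The harmony at that moment is Fb major triad (Fb, Ab, Cb); Bb is not a chord tone.
It is approached by step down from Cb and left by step down to Ab.
Step in, step out in the same direction — a passing tone.

Non-chord tone — a passing tone.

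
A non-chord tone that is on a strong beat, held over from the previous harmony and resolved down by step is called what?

Approach: by preparation — the pitch is first a chord tone, then held (tied or repeated) while the harmony changes under it. Departure: down by step. Metric position: strong.
A prepared dissonance that resolves downward by step — a suspension. (The same figure resolving upward would be a retardation.)

Suspension.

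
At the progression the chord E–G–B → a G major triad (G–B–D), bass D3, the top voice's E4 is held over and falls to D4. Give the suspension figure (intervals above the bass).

At the second chord the bass is D3. The suspended E4 lies a ninth above the bass; after resolving down by step to D4, the interval above the bass becomes an octave.
Suspension figures are named by those two intervals: 9–8.

9–8 suspension.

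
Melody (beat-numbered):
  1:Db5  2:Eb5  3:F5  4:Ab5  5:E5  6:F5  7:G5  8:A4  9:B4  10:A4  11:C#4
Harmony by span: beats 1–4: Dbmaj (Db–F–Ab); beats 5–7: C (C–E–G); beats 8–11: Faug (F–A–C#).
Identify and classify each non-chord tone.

The harmony at that moment is Db major triad (Db, F, Ab); Eb5 is not a chord tone.
It is approached by step up from Db5 and left by step up to F5.
Step in, step out in the same direction — a passing tone.
The harmony at that moment is C major triad (C, E, G); F5 is not a chord tone.
It is approached by step up from E5 and left by step up to G5.
Step in, step out in the same direction — a passing tone.
The harmony at that moment is F augmented triad (F, A, C#); B4 is not a chord tone.
It is approached by step up from A4 and left by step down to A4.
Step away and step back to the same note — a neighbor tone (upper neighbor).

Eb5 (beat 2) — passing tone; F5 (beat 6) — passing tone; B4 (beat 9) — neighbor tone.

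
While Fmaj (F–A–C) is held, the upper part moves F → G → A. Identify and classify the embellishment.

G is a passing tone.

The harmony at that moment is F major triad (F, A, C); G is not a chord tone.
It is approached by step up from F and left by step up to A.
Step in, step out in the same direction — a passing tone.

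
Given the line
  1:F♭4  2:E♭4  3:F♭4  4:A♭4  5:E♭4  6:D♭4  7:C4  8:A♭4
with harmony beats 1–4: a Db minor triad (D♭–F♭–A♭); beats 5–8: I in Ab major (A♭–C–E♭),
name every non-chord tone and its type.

The harmony at that moment is D♭ minor triad (D♭, F♭, A♭); E♭4 is not a chord tone.
It is approached by step down from F♭4 and left by step up to F♭4.
Step away and step back to the same note — a neighbor tone (lower neighbor).
The harmony at that moment is A♭ major triad (A♭, C, E♭); D♭4 is not a chord tone.
It is approached by step down from E♭4 and left by step down to C4.
Step in, step out in the same direction — a passing tone.

E♭4 (beat 2) — neighbor tone; D♭4 (beat 6) — passing tone.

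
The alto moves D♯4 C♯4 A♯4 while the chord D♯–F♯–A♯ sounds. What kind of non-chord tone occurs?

C♯4 is an escape tone.

The harmony at that moment is D♯ minor triad (D♯, F♯, A♯); C♯4 is not a chord tone.
It is approached by step down from D♯4 and left by leap up to A♯4.
Step in, leap out — an escape tone.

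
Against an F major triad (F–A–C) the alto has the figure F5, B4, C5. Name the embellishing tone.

B4 is an appoggiatura.

The harmony at that moment is F major triad (F, A, C); B4 is not a chord tone.
It is approached by leap down from F5 and left by step up to C5.
Leap in, step out — an appoggiatura.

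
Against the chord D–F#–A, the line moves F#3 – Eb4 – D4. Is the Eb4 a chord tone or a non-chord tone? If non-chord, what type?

The harmony at that moment is D major triad (D, F#, A); Eb4 is not a chord tone.
It is approached by leap up from F#3 and left by step down to D4.
Leap in, step out — an appoggiatura.

Non-chord tone — an appoggiatura.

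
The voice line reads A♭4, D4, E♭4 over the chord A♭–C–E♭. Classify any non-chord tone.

D4 is an appoggiatura.

The harmony at that moment is A♭ major triad (A♭, C, E♭); D4 is not a chord tone.
It is approached by leap down from A♭4 and left by step up to E♭4.
Leap in, step out — an appoggiatura.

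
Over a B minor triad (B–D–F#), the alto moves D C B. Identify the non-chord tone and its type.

The harmony at that moment is B minor triad (B, D, F#); C is not a chord tone.
It is approached by step down from D and left by step down to B.
Step in, step out in the same direction — a passing tone.

C is a passing tone.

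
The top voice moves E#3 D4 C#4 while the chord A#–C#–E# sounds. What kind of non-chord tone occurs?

D4 is an appoggiatura.

The harmony at that moment is A# minor triad (A#, C#, E#); D4 is not a chord tone.
It is approached by leap up from E#3 and left by step down to C#4.
Leap in, step out — an appoggiatura.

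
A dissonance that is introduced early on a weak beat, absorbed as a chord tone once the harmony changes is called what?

Approach: ahead of the chord change (typically by step), so it is dissonant against the current harmony. Departure: none — the same pitch is restated or held and is a chord tone of the new harmony.
Dissonant first, consonant once the harmony catches up: the note simply arrives early — an anticipation. (The reverse timing, consonant first and dissonant after the change, would be a suspension or retardation.)

Anticipation.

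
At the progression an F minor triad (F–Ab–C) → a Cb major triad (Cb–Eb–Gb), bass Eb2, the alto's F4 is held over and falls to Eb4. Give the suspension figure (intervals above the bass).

At the second chord the bass is Eb2. The suspended F4 lies a ninth above the bass; after resolving down by step to Eb4, the interval above the bass becomes an octave.
Suspension figures are named by those two intervals: 9–8.

9–8 suspension.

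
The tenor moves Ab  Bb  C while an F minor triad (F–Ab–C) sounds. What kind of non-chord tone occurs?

Bb is a passing tone.

The harmony at that moment is F minor triad (F, Ab, C); Bb is not a chord tone.
It is approached by step up from Ab and left by step up to C.
Step in, step out in the same direction — a passing tone.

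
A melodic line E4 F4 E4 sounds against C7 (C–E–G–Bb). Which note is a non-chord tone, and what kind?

F4 is a neighbor tone.

The harmony at that moment is C dominant seventh chord (C, E, G, Bb); F4 is not a chord tone.
It is approached by step up from E4 and left by step down to E4.
Step away and step back to the same note — a neighbor tone (upper neighbor).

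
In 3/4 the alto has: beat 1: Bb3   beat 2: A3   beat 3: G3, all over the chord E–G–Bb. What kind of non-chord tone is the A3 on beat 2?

The harmony at that moment is E diminished triad (E, G, Bb); A3 is not a chord tone.
It is approached by step down from Bb3 and left by step down to G3.
Step in, step out in the same direction — a passing tone.

Passing tone.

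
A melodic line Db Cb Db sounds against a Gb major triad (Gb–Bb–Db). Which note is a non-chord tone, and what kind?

Cb is a neighbor tone.

The harmony at that moment is Gb major triad (Gb, Bb, Db); Cb is not a chord tone.
It is approached by step down from Db and left by step up to Db.
Step away and step back to the same note — a neighbor tone (lower neighbor).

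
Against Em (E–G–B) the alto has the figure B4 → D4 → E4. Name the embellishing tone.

The harmony at that moment is E minor triad (E, G, B); D4 is not a chord tone.
It is approached by leap down from B4 and left by step up to E4.
Leap in, step out — an appoggiatura.

D4 is an appoggiatura.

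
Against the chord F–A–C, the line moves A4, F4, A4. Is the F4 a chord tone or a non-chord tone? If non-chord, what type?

F major triad contains F, A, C; F is the root, so it is a chord tone.

Chord tone (the root of F major triad).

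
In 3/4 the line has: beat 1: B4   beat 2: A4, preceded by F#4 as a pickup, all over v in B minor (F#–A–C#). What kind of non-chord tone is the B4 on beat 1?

Appoggiatura.

The harmony at that moment is F# minor triad (F#, A, C#); B4 is not a chord tone.
It is approached by leap up from F#4 and left by step down to A4.
Leap in, step out, metrically accented — an appoggiatura.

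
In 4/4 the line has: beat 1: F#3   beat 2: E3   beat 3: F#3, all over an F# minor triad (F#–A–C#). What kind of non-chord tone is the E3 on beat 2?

Lower neighbor tone.

The harmony at that moment is F# minor triad (F#, A, C#); E3 is not a chord tone.
It is approached by step down from F#3 and left by step up to F#3.
Step away and step back to the same note — a neighbor tone (lower neighbor).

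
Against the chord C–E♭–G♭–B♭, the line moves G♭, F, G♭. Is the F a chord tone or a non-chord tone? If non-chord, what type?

The harmony at that moment is C half-diminished seventh chord (C, E♭, G♭, B♭); F is not a chord tone.
It is approached by step down from G♭ and left by step up to G♭.
Step away and step back to the same note — a neighbor tone (lower neighbor).

Non-chord tone — a neighbor tone.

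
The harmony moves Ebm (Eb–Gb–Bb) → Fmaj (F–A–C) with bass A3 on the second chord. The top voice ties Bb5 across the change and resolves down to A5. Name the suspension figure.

At the second chord the bass is A3. The suspended Bb5 lies a ninth above the bass; after resolving down by step to A5, the interval above the bass becomes an octave.
Suspension figures are named by those two intervals: 9–8.

9–8 suspension.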